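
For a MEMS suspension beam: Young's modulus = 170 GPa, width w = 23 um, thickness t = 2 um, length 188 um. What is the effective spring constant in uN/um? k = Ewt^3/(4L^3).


Step 1: Convert E to consistent units (1 GPa = 1000 uN/um^2).
E = 170 GPa = 170000 uN/um^2
Step 2: Compute t^3 = 2^3 = 8
Step 3: Compute L^3 = 188^3 = 6644672
Step 4: k = 170000 * 23 * 8 / (4 * 6644672)
k = 1.1769 uN/um


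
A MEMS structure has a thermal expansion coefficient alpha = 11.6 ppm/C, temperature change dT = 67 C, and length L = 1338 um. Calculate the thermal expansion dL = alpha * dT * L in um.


Step 1: Convert CTE: alpha = 11.6 ppm/C = 11.6e-6 /C
Step 2: dL = 11.6e-6 * 67 * 1338
dL = 1.0399 um


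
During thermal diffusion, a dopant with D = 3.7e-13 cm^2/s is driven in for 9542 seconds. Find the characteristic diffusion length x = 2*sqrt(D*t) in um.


Step 1: Compute D*t = 3.7e-13 * 9542 = 3.53054e-09 cm^2
Step 2: sqrt(D*t) = 5.94183e-05 cm
Step 3: x = 2 * 5.94183e-05 cm = 1.188366e-04 cm
Step 4: Convert to um (1 cm = 1e4 um): x = 1.188 um


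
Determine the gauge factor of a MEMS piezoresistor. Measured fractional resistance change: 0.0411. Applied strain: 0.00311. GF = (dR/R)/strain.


Step 1: Identify values.
dR/R = 0.0411, strain = 0.00311
Step 2: GF = (dR/R) / strain = 0.0411 / 0.00311
GF = 13.2


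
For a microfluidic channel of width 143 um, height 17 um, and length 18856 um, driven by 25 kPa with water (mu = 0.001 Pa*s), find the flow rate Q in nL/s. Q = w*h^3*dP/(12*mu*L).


Step 1: Convert all dimensions to SI (meters).
w = 143e-6 m, h = 17e-6 m, L = 18856e-6 m, dP = 25e3 Pa
Step 2: Q = w * h^3 * dP / (12 * mu * L)
Q = 143e-6 * (17e-6)^3 * 25e3 / (12 * 0.001 * 18856e-6) = 7.762328e-11 m^3/s
Step 3: Convert Q from m^3/s to nL/s (1 m^3 = 1e12 nL, so multiply by 1e12).
Q = 77.623 nL/s


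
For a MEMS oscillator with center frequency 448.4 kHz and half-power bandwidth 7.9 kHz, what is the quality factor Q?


Step 1: Q = f0 / bandwidth
Step 2: Q = 448.4 / 7.9
Q = 56.8


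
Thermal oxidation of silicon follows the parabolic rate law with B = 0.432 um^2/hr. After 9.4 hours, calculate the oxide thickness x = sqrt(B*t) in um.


Step 1: Compute B*t = 0.432 * 9.4 = 4.0608
Step 2: x = sqrt(4.0608)
x = 2.015 um


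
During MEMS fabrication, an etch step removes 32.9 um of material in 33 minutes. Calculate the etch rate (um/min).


Step 1: Etch rate = depth / time
Step 2: rate = 32.9 / 33
rate = 0.997 um/min


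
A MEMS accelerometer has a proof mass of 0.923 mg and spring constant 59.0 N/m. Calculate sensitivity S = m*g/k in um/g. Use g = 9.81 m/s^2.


Step 1: Convert mass: m = 0.923 mg = 9.23e-07 kg
Step 2: S = m * g / k = 9.23e-07 * 9.81 / 59.0
Step 3: S = 1.53e-07 m/g
Step 4: Convert to um/g: S = 0.153 um/g


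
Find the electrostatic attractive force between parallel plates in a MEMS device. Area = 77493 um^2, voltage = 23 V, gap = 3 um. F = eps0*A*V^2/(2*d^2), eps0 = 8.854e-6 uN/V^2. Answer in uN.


Step 1: Identify parameters.
eps0 = 8.854e-6 uN/V^2, A = 77493 um^2, V = 23 V, d = 3 um
Step 2: Compute V^2 = 23^2 = 529
Step 3: Compute d^2 = 3^2 = 9
Step 4: F = 0.5 * 8.854e-6 * 77493 * 529 / 9
F = 20.164 uN


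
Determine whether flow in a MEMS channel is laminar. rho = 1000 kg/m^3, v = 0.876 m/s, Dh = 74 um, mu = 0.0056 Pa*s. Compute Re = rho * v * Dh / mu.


Step 1: Convert Dh to meters: Dh = 74e-6 m
Step 2: Re = rho * v * Dh / mu
Re = 1000 * 0.876 * 74e-6 / 0.0056
Re = 11.576
Since Re = 11.576 is below ~2300, the flow is laminar.


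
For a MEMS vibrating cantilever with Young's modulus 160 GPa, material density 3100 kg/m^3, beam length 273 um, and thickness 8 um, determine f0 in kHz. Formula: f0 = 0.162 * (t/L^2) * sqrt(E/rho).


Step 1: Convert units to SI.
t_SI = 8e-6 m, L_SI = 273e-6 m
Step 2: Calculate sqrt(E/rho).
sqrt(160e9 / 3100) = 7184.21 m/s
Step 3: Compute f0.
f0 = 0.162 * 8e-6 / (273e-6)^2 * 7184.21 = 124927.7 Hz = 124.93 kHz


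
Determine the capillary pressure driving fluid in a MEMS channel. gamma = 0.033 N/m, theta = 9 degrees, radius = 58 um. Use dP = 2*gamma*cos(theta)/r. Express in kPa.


Step 1: cos(9 deg) = 0.9877
Step 2: Convert r to m: r = 58e-6 m
Step 3: dP = 2 * 0.033 * 0.9877 / 58e-6 = 1123.9 Pa
Step 4: Convert Pa to kPa (divide by 1000).
dP = 1.12 kPa


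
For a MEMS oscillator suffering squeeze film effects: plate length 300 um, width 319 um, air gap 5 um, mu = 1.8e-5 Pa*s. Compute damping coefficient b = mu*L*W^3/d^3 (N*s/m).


Step 1: Convert to SI.
L = 300e-6 m, W = 319e-6 m, d = 5e-6 m
Step 2: W^3 = (319e-6)^3 = 3.25e-11 m^3
Step 3: d^3 = (5e-6)^3 = 1.25e-16 m^3
Step 4: b = 1.8e-5 * 300e-6 * 3.25e-11 / 1.25e-16
b = 1.40e-03 N*s/m


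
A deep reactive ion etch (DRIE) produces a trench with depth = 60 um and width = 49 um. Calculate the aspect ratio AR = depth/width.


Step 1: AR = depth / width
Step 2: AR = 60 / 49
AR = 1.2


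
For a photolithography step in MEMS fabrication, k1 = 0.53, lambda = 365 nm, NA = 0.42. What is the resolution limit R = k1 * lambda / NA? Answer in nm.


Step 1: Identify values: k1 = 0.53, lambda = 365 nm, NA = 0.42
Step 2: R = k1 * lambda / NA
R = 0.53 * 365 / 0.42
R = 460.6 nm


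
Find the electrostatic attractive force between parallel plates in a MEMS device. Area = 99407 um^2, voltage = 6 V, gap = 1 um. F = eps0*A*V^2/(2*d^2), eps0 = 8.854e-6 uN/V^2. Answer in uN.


Step 1: Identify parameters.
eps0 = 8.854e-6 uN/V^2, A = 99407 um^2, V = 6 V, d = 1 um
Step 2: Compute V^2 = 6^2 = 36
Step 3: Compute d^2 = 1^2 = 1
Step 4: F = 0.5 * 8.854e-6 * 99407 * 36 / 1
F = 15.843 uN


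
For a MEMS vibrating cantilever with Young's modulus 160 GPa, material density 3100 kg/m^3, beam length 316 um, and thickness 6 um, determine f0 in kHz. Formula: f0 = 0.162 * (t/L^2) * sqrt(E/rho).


Step 1: Convert units to SI.
t_SI = 6e-6 m, L_SI = 316e-6 m
Step 2: Calculate sqrt(E/rho).
sqrt(160e9 / 3100) = 7184.21 m/s
Step 3: Compute f0.
f0 = 0.162 * 6e-6 / (316e-6)^2 * 7184.21 = 69931.2 Hz = 69.93 kHz


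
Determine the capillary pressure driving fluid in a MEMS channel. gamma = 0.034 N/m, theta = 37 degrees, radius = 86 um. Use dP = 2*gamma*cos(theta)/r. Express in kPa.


Step 1: cos(37 deg) = 0.7986
Step 2: Convert r to m: r = 86e-6 m
Step 3: dP = 2 * 0.034 * 0.7986 / 86e-6 = 631.5 Pa
Step 4: Convert Pa to kPa (divide by 1000).
dP = 0.63 kPa


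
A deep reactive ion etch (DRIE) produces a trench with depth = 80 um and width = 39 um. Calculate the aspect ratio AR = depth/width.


Step 1: AR = depth / width
Step 2: AR = 80 / 39
AR = 2.1


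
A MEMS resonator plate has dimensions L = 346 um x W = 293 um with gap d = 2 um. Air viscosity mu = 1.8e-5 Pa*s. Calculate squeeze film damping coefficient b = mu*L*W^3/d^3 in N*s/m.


Step 1: Convert to SI.
L = 346e-6 m, W = 293e-6 m, d = 2e-6 m
Step 2: W^3 = (293e-6)^3 = 2.52e-11 m^3
Step 3: d^3 = (2e-6)^3 = 8.00e-18 m^3
Step 4: b = 1.8e-5 * 346e-6 * 2.52e-11 / 8.00e-18
b = 1.96e-02 N*s/m


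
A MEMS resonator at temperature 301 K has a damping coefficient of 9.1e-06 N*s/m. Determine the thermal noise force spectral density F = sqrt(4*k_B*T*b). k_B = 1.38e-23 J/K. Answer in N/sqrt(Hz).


Step 1: Compute 4 * k_B * T * b
= 4 * 1.38e-23 * 301 * 9.1e-06
= 1.5120e-25 N^2/Hz
Step 2: F_noise = sqrt(1.5120e-25)
F_noise = 3.89e-13 N/sqrt(Hz)


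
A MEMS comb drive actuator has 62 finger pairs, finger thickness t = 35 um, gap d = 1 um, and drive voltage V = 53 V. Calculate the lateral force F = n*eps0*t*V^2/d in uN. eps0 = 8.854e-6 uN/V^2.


Step 1: Parameters: n=62, eps0=8.854e-6 uN/V^2, t=35 um, V=53 V, d=1 um
Step 2: V^2 = 2809
Step 3: F = 62 * 8.854e-6 * 35 * 2809 / 1
F = 53.97 uN


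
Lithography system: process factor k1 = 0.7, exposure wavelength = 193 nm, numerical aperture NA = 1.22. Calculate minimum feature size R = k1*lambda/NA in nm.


Step 1: Identify values: k1 = 0.7, lambda = 193 nm, NA = 1.22
Step 2: R = k1 * lambda / NA
R = 0.7 * 193 / 1.22
R = 110.7 nm


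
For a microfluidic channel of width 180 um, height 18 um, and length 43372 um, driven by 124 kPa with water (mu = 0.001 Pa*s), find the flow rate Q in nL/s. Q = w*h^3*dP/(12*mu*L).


Step 1: Convert all dimensions to SI (meters).
w = 180e-6 m, h = 18e-6 m, L = 43372e-6 m, dP = 124e3 Pa
Step 2: Q = w * h^3 * dP / (12 * mu * L)
Q = 180e-6 * (18e-6)^3 * 124e3 / (12 * 0.001 * 43372e-6) = 2.5010421e-10 m^3/s
Step 3: Convert Q from m^3/s to nL/s (1 m^3 = 1e12 nL, so multiply by 1e12).
Q = 250.104 nL/s


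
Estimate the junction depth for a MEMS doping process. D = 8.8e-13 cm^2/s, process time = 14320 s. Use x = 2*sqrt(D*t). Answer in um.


Step 1: Compute D*t = 8.8e-13 * 14320 = 1.26016e-08 cm^2
Step 2: sqrt(D*t) = 1.12257e-04 cm
Step 3: x = 2 * 1.12257e-04 cm = 2.24514e-04 cm
Step 4: Convert to um (1 cm = 1e4 um): x = 2.245 um


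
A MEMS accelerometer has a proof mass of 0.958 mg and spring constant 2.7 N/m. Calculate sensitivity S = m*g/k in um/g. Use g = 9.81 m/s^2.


Step 1: Convert mass: m = 0.958 mg = 9.58e-07 kg
Step 2: S = m * g / k = 9.58e-07 * 9.81 / 2.7
Step 3: S = 3.48e-06 m/g
Step 4: Convert to um/g: S = 3.481 um/g


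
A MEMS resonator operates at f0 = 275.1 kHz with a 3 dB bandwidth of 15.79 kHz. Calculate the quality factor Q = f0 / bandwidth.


Step 1: Q = f0 / bandwidth
Step 2: Q = 275.1 / 15.79
Q = 17.4


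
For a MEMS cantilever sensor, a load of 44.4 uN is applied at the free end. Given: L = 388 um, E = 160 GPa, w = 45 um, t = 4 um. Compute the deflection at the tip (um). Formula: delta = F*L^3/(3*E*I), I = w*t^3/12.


Step 1: Calculate the second moment of area.
I = w * t^3 / 12 = 45 * 4^3 / 12 = 240.0 um^4
Step 2: Convert E to consistent units (1 GPa = 1000 uN/um^2).
E = 160 GPa = 160000 uN/um^2
Step 3: Calculate tip deflection.
delta = F * L^3 / (3 * E * I)
delta = 44.4 * 388^3 / (3 * 160000 * 240.0)
delta = 22.5126 um


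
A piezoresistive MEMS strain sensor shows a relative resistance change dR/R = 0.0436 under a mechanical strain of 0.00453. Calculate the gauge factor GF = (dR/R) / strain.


Step 1: Identify values.
dR/R = 0.0436, strain = 0.00453
Step 2: GF = (dR/R) / strain = 0.0436 / 0.00453
GF = 9.6


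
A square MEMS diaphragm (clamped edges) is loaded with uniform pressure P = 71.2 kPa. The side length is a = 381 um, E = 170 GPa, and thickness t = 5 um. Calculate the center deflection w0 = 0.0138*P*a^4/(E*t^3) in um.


Step 1: Convert pressure to compatible units (E is in GPa, so P in GPa).
P = 71.2 kPa = 71.2e-6 GPa
Step 2: Compute numerator: 0.0138 * P * a^4.
a^4 = 381^4 = 21071715921
numerator = 0.0138 * 71.2e-6 * 21071715921 = 2.07042e+04
Step 3: Compute denominator: E * t^3 = 170 * 5^3 = 21250
Step 4: w0 = numerator / denominator = 2.07042e+04 / 21250 = 0.9743 um


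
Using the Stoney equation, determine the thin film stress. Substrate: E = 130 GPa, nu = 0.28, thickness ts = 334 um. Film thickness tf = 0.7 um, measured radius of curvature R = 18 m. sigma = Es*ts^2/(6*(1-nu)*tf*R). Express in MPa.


Step 1: Compute numerator: Es * ts^2 = 130 * 334^2 = 14502280 (GPa*um^2)
Step 2: Compute denominator (R in um): 6*(1-nu)*tf*R = 6*0.72*0.7*18e6 = 54432000.0 (um^2)
Step 3: sigma (GPa) = 14502280 / 54432000.0 = 2.66429e-01 GPa
Step 4: Convert to MPa (x1000): sigma = 266.4 MPa


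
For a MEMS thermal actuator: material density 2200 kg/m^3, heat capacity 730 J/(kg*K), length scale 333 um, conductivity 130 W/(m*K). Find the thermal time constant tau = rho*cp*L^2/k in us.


Step 1: Convert L to m: L = 333e-6 m
Step 2: L^2 = (333e-6)^2 = 1.10889e-07 m^2
Step 3: tau = 2200 * 730 * 1.10889e-07 / 130 = 1.36990565e-03 s
Step 4: Convert to microseconds (multiply by 1e6).
tau = 1369.906 us


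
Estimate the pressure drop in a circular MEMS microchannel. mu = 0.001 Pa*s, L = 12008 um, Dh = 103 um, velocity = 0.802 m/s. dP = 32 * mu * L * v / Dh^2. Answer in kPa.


Step 1: Convert to SI: L = 12008e-6 m, Dh = 103e-6 m
Step 2: dP = 32 * 0.001 * 12008e-6 * 0.802 / (103e-6)^2
Step 3: dP = 29048.29 Pa
Step 4: Convert to kPa: dP = 29.05 kPa


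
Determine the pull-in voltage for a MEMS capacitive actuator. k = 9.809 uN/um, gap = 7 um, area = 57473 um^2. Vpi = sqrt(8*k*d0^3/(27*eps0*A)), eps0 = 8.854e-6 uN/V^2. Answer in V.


Step 1: Compute numerator: 8 * k * d0^3 = 8 * 9.809 * 7^3 = 26915.896
Step 2: Compute denominator: 27 * eps0 * A = 27 * 8.854e-6 * 57473 = 13.73938
Step 3: Vpi = sqrt(26915.896 / 13.73938)
Vpi = 44.26 V


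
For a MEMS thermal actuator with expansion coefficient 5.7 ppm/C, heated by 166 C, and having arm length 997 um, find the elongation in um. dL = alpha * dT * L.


Step 1: Convert CTE: alpha = 5.7 ppm/C = 5.7e-6 /C
Step 2: dL = 5.7e-6 * 166 * 997
dL = 0.9434 um


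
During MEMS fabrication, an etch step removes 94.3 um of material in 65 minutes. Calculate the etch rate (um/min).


Step 1: Etch rate = depth / time
Step 2: rate = 94.3 / 65
rate = 1.451 um/min


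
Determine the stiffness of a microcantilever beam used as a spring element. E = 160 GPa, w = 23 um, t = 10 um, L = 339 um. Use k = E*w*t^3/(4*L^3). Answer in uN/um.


Step 1: Convert E to consistent units (1 GPa = 1000 uN/um^2).
E = 160 GPa = 160000 uN/um^2
Step 2: Compute t^3 = 10^3 = 1000
Step 3: Compute L^3 = 339^3 = 38958219
Step 4: k = 160000 * 23 * 1000 / (4 * 38958219)
k = 23.615 uN/um


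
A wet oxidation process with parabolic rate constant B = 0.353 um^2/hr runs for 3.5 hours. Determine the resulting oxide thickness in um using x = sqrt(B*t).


Step 1: Compute B*t = 0.353 * 3.5 = 1.2355
Step 2: x = sqrt(1.2355)
x = 1.112 um


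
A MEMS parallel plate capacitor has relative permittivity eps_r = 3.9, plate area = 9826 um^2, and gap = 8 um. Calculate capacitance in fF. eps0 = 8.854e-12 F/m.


Step 1: Convert area to m^2: A = 9826e-12 m^2
Step 2: Convert gap to m: d = 8e-6 m
Step 3: C = eps0 * eps_r * A / d
C = 8.854e-12 * 3.9 * 9826e-12 / 8e-6
Step 4: Convert to fF (multiply by 1e15).
C = 42.41 fF


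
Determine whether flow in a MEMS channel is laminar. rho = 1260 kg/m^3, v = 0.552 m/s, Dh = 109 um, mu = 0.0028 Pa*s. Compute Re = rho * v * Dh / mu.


Step 1: Convert Dh to meters: Dh = 109e-6 m
Step 2: Re = rho * v * Dh / mu
Re = 1260 * 0.552 * 109e-6 / 0.0028
Re = 27.076
Since Re = 27.076 is below ~2300, the flow is laminar.


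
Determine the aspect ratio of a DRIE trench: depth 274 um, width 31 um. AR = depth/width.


Step 1: AR = depth / width
Step 2: AR = 274 / 31
AR = 8.8


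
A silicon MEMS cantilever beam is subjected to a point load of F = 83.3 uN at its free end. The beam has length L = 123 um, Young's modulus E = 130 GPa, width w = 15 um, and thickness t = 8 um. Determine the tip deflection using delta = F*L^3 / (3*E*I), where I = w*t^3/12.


Step 1: Calculate the second moment of area.
I = w * t^3 / 12 = 15 * 8^3 / 12 = 640.0 um^4
Step 2: Convert E to consistent units (1 GPa = 1000 uN/um^2).
E = 130 GPa = 130000 uN/um^2
Step 3: Calculate tip deflection.
delta = F * L^3 / (3 * E * I)
delta = 83.3 * 123^3 / (3 * 130000 * 640.0)
delta = 0.621 um


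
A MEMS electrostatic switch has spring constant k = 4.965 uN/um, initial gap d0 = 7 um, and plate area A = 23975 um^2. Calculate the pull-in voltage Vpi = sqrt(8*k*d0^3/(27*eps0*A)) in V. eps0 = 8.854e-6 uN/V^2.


Step 1: Compute numerator: 8 * k * d0^3 = 8 * 4.965 * 7^3 = 13623.96
Step 2: Compute denominator: 27 * eps0 * A = 27 * 8.854e-6 * 23975 = 5.731416
Step 3: Vpi = sqrt(13623.96 / 5.731416)
Vpi = 48.76 V


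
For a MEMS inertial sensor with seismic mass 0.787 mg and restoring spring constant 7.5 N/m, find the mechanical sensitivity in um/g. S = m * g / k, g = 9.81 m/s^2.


Step 1: Convert mass: m = 0.787 mg = 7.87e-07 kg
Step 2: S = m * g / k = 7.87e-07 * 9.81 / 7.5
Step 3: S = 1.03e-06 m/g
Step 4: Convert to um/g: S = 1.029 um/g


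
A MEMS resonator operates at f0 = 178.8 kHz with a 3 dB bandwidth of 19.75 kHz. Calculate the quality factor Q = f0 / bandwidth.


Step 1: Q = f0 / bandwidth
Step 2: Q = 178.8 / 19.75
Q = 9.1


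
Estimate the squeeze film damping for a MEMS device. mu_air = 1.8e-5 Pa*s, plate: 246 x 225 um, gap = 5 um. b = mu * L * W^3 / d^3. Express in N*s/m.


Step 1: Convert to SI.
L = 246e-6 m, W = 225e-6 m, d = 5e-6 m
Step 2: W^3 = (225e-6)^3 = 1.14e-11 m^3
Step 3: d^3 = (5e-6)^3 = 1.25e-16 m^3
Step 4: b = 1.8e-5 * 246e-6 * 1.14e-11 / 1.25e-16
b = 4.04e-04 N*s/m


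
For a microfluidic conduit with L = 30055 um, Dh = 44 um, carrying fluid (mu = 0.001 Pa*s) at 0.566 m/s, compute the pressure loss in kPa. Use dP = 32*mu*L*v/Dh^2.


Step 1: Convert to SI: L = 30055e-6 m, Dh = 44e-6 m
Step 2: dP = 32 * 0.001 * 30055e-6 * 0.566 / (44e-6)^2
Step 3: dP = 281175.70 Pa
Step 4: Convert to kPa: dP = 281.18 kPa


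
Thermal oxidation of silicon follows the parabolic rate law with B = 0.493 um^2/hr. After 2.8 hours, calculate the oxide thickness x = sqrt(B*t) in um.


Step 1: Compute B*t = 0.493 * 2.8 = 1.3804
Step 2: x = sqrt(1.3804)
x = 1.175 um


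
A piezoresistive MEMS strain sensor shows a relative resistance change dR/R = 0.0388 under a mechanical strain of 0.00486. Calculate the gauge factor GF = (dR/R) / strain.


Step 1: Identify values.
dR/R = 0.0388, strain = 0.00486
Step 2: GF = (dR/R) / strain = 0.0388 / 0.00486
GF = 8.0


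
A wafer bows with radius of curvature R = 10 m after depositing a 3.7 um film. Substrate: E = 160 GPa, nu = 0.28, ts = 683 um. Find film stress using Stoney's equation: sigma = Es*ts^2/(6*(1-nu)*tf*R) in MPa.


Step 1: Compute numerator: Es * ts^2 = 160 * 683^2 = 74638240 (GPa*um^2)
Step 2: Compute denominator (R in um): 6*(1-nu)*tf*R = 6*0.72*3.7*10e6 = 159840000.0 (um^2)
Step 3: sigma (GPa) = 74638240 / 159840000.0 = 4.66956e-01 GPa
Step 4: Convert to MPa (x1000): sigma = 467.0 MPa


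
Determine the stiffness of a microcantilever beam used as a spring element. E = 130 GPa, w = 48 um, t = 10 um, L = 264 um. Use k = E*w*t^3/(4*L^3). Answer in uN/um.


Step 1: Convert E to consistent units (1 GPa = 1000 uN/um^2).
E = 130 GPa = 130000 uN/um^2
Step 2: Compute t^3 = 10^3 = 1000
Step 3: Compute L^3 = 264^3 = 18399744
Step 4: k = 130000 * 48 * 1000 / (4 * 18399744)
k = 84.7838 uN/um


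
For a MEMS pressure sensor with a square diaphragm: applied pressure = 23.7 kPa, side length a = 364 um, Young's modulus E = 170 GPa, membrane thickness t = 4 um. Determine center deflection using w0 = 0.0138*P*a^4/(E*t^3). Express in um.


Step 1: Convert pressure to compatible units (E is in GPa, so P in GPa).
P = 23.7 kPa = 23.7e-6 GPa
Step 2: Compute numerator: 0.0138 * P * a^4.
a^4 = 364^4 = 17555190016
numerator = 0.0138 * 23.7e-6 * 17555190016 = 5.7416e+03
Step 3: Compute denominator: E * t^3 = 170 * 4^3 = 10880
Step 4: w0 = numerator / denominator = 5.7416e+03 / 10880 = 0.5277 um


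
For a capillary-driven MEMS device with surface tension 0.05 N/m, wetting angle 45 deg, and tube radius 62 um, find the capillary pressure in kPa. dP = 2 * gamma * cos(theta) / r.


Step 1: cos(45 deg) = 0.7071
Step 2: Convert r to m: r = 62e-6 m
Step 3: dP = 2 * 0.05 * 0.7071 / 62e-6 = 1140.5 Pa
Step 4: Convert Pa to kPa (divide by 1000).
dP = 1.14 kPa


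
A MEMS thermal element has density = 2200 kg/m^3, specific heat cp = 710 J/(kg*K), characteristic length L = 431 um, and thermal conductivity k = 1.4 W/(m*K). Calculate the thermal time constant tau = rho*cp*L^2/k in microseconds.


Step 1: Convert L to m: L = 431e-6 m
Step 2: L^2 = (431e-6)^2 = 1.85761e-07 m^2
Step 3: tau = 2200 * 710 * 1.85761e-07 / 1.4 = 2.0725620143e-01 s
Step 4: Convert to microseconds (multiply by 1e6).
tau = 207256.201 us


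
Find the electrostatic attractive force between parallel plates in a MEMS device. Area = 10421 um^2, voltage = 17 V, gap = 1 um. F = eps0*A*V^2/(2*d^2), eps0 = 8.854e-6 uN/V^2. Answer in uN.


Step 1: Identify parameters.
eps0 = 8.854e-6 uN/V^2, A = 10421 um^2, V = 17 V, d = 1 um
Step 2: Compute V^2 = 17^2 = 289
Step 3: Compute d^2 = 1^2 = 1
Step 4: F = 0.5 * 8.854e-6 * 10421 * 289 / 1
F = 13.333 uN


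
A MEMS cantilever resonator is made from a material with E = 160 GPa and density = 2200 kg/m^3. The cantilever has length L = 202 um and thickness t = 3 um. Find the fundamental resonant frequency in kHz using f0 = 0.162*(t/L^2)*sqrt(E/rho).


Step 1: Convert units to SI.
t_SI = 3e-6 m, L_SI = 202e-6 m
Step 2: Calculate sqrt(E/rho).
sqrt(160e9 / 2200) = 8528.03 m/s
Step 3: Compute f0.
f0 = 0.162 * 3e-6 / (202e-6)^2 * 8528.03 = 101573.9 Hz = 101.57 kHz


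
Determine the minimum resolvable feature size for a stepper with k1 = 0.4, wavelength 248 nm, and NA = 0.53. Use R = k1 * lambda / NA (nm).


Step 1: Identify values: k1 = 0.4, lambda = 248 nm, NA = 0.53
Step 2: R = k1 * lambda / NA
R = 0.4 * 248 / 0.53
R = 187.2 nm


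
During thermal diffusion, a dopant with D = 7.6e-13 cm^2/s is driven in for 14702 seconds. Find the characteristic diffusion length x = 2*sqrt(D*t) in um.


Step 1: Compute D*t = 7.6e-13 * 14702 = 1.117352e-08 cm^2
Step 2: sqrt(D*t) = 1.05705e-04 cm
Step 3: x = 2 * 1.05705e-04 cm = 2.1141e-04 cm
Step 4: Convert to um (1 cm = 1e4 um): x = 2.114 um


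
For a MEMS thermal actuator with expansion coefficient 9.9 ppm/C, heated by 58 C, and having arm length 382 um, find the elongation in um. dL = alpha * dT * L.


Step 1: Convert CTE: alpha = 9.9 ppm/C = 9.9e-6 /C
Step 2: dL = 9.9e-6 * 58 * 382
dL = 0.2193 um


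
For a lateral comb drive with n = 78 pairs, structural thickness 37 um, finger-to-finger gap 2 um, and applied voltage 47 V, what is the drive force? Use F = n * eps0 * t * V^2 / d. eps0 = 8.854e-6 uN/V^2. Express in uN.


Step 1: Parameters: n=78, eps0=8.854e-6 uN/V^2, t=37 um, V=47 V, d=2 um
Step 2: V^2 = 2209
Step 3: F = 78 * 8.854e-6 * 37 * 2209 / 2
F = 28.223 uN


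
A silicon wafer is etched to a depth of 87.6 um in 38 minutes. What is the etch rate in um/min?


Step 1: Etch rate = depth / time
Step 2: rate = 87.6 / 38
rate = 2.305 um/min


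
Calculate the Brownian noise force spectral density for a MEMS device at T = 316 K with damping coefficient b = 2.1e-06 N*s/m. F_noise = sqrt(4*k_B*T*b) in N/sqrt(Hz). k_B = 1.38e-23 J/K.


Step 1: Compute 4 * k_B * T * b
= 4 * 1.38e-23 * 316 * 2.1e-06
= 3.6631e-26 N^2/Hz
Step 2: F_noise = sqrt(3.6631e-26)
F_noise = 1.91e-13 N/sqrt(Hz)


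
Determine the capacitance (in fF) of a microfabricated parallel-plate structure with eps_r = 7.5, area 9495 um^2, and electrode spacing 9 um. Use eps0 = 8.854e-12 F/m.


Step 1: Convert area to m^2: A = 9495e-12 m^2
Step 2: Convert gap to m: d = 9e-6 m
Step 3: C = eps0 * eps_r * A / d
C = 8.854e-12 * 7.5 * 9495e-12 / 9e-6
Step 4: Convert to fF (multiply by 1e15).
C = 70.06 fF


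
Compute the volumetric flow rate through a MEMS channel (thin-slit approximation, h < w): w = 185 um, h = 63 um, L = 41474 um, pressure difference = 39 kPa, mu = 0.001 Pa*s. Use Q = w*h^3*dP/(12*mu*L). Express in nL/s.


Step 1: Convert all dimensions to SI (meters).
w = 185e-6 m, h = 63e-6 m, L = 41474e-6 m, dP = 39e3 Pa
Step 2: Q = w * h^3 * dP / (12 * mu * L)
Q = 185e-6 * (63e-6)^3 * 39e3 / (12 * 0.001 * 41474e-6) = 3.6249399e-09 m^3/s
Step 3: Convert Q from m^3/s to nL/s (1 m^3 = 1e12 nL, so multiply by 1e12).
Q = 3624.94 nL/s


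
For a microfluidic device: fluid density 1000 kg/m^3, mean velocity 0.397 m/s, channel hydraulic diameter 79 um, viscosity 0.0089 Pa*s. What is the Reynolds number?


Step 1: Convert Dh to meters: Dh = 79e-6 m
Step 2: Re = rho * v * Dh / mu
Re = 1000 * 0.397 * 79e-6 / 0.0089
Re = 3.524


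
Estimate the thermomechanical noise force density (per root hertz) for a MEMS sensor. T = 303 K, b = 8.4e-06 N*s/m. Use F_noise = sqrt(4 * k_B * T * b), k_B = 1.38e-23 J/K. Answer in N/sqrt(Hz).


Step 1: Compute 4 * k_B * T * b
= 4 * 1.38e-23 * 303 * 8.4e-06
= 1.4050e-25 N^2/Hz
Step 2: F_noise = sqrt(1.4050e-25)
F_noise = 3.75e-13 N/sqrt(Hz)


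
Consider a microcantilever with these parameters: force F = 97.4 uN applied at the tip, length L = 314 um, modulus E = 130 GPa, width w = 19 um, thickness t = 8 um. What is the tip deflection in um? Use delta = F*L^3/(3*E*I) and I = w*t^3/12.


Step 1: Calculate the second moment of area.
I = w * t^3 / 12 = 19 * 8^3 / 12 = 810.6667 um^4
Step 2: Convert E to consistent units (1 GPa = 1000 uN/um^2).
E = 130 GPa = 130000 uN/um^2
Step 3: Calculate tip deflection.
delta = F * L^3 / (3 * E * I)
delta = 97.4 * 314^3 / (3 * 130000 * 810.6667)
delta = 9.5376 um


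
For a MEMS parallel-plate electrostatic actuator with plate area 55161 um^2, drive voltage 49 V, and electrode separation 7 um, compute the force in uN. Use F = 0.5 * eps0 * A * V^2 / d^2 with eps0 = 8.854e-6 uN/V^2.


Step 1: Identify parameters.
eps0 = 8.854e-6 uN/V^2, A = 55161 um^2, V = 49 V, d = 7 um
Step 2: Compute V^2 = 49^2 = 2401
Step 3: Compute d^2 = 7^2 = 49
Step 4: F = 0.5 * 8.854e-6 * 55161 * 2401 / 49
F = 11.966 uN


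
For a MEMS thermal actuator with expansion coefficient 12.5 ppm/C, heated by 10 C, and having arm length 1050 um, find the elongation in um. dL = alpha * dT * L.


Step 1: Convert CTE: alpha = 12.5 ppm/C = 12.5e-6 /C
Step 2: dL = 12.5e-6 * 10 * 1050
dL = 0.1313 um


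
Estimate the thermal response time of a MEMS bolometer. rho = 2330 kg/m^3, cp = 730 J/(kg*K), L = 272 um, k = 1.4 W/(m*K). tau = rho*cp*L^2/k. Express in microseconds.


Step 1: Convert L to m: L = 272e-6 m
Step 2: L^2 = (272e-6)^2 = 7.3984e-08 m^2
Step 3: tau = 2330 * 730 * 7.3984e-08 / 1.4 = 8.988527543e-02 s
Step 4: Convert to microseconds (multiply by 1e6).
tau = 89885.275 us


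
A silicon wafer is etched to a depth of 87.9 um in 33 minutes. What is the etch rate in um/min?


Step 1: Etch rate = depth / time
Step 2: rate = 87.9 / 33
rate = 2.664 um/min


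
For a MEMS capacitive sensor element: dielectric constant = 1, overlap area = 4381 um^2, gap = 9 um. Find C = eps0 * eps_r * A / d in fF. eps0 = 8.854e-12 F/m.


Step 1: Convert area to m^2: A = 4381e-12 m^2
Step 2: Convert gap to m: d = 9e-6 m
Step 3: C = eps0 * eps_r * A / d
C = 8.854e-12 * 1 * 4381e-12 / 9e-6
Step 4: Convert to fF (multiply by 1e15).
C = 4.31 fF


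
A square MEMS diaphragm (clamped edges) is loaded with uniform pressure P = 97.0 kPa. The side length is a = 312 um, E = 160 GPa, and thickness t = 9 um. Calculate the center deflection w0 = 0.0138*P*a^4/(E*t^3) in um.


Step 1: Convert pressure to compatible units (E is in GPa, so P in GPa).
P = 97.0 kPa = 97.0e-6 GPa
Step 2: Compute numerator: 0.0138 * P * a^4.
a^4 = 312^4 = 9475854336
numerator = 0.0138 * 97.0e-6 * 9475854336 = 1.26844e+04
Step 3: Compute denominator: E * t^3 = 160 * 9^3 = 116640
Step 4: w0 = numerator / denominator = 1.26844e+04 / 116640 = 0.1087 um


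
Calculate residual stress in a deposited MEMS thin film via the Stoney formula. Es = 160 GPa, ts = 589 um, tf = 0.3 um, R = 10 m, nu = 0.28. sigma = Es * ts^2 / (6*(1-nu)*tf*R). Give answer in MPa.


Step 1: Compute numerator: Es * ts^2 = 160 * 589^2 = 55507360 (GPa*um^2)
Step 2: Compute denominator (R in um): 6*(1-nu)*tf*R = 6*0.72*0.3*10e6 = 12960000.0 (um^2)
Step 3: sigma (GPa) = 55507360 / 12960000.0 = 4.282975e+00 GPa
Step 4: Convert to MPa (x1000): sigma = 4283.0 MPa


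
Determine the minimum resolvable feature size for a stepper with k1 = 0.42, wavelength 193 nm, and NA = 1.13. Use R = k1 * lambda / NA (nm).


Step 1: Identify values: k1 = 0.42, lambda = 193 nm, NA = 1.13
Step 2: R = k1 * lambda / NA
R = 0.42 * 193 / 1.13
R = 71.7 nm


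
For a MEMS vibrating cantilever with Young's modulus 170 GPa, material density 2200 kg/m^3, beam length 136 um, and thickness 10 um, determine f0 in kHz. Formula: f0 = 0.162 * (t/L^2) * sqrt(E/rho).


Step 1: Convert units to SI.
t_SI = 10e-6 m, L_SI = 136e-6 m
Step 2: Calculate sqrt(E/rho).
sqrt(170e9 / 2200) = 8790.49 m/s
Step 3: Compute f0.
f0 = 0.162 * 10e-6 / (136e-6)^2 * 8790.49 = 769928.3 Hz = 769.93 kHz


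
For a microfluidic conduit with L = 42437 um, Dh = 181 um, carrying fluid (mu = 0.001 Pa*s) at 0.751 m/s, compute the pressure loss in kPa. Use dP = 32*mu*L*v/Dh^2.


Step 1: Convert to SI: L = 42437e-6 m, Dh = 181e-6 m
Step 2: dP = 32 * 0.001 * 42437e-6 * 0.751 / (181e-6)^2
Step 3: dP = 31129.88 Pa
Step 4: Convert to kPa: dP = 31.13 kPa


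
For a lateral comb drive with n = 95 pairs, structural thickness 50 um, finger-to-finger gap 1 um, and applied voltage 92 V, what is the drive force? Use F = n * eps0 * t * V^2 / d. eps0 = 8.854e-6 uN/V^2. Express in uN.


Step 1: Parameters: n=95, eps0=8.854e-6 uN/V^2, t=50 um, V=92 V, d=1 um
Step 2: V^2 = 8464
Step 3: F = 95 * 8.854e-6 * 50 * 8464 / 1
F = 355.966 uN


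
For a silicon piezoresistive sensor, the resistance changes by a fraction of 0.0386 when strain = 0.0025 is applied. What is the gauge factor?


Step 1: Identify values.
dR/R = 0.0386, strain = 0.0025
Step 2: GF = (dR/R) / strain = 0.0386 / 0.0025
GF = 15.4


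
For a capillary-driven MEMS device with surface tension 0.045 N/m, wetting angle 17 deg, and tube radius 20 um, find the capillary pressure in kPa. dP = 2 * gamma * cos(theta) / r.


Step 1: cos(17 deg) = 0.9563
Step 2: Convert r to m: r = 20e-6 m
Step 3: dP = 2 * 0.045 * 0.9563 / 20e-6 = 4303.4 Pa
Step 4: Convert Pa to kPa (divide by 1000).
dP = 4.3 kPa


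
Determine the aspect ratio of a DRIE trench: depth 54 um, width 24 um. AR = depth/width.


Step 1: AR = depth / width
Step 2: AR = 54 / 24
AR = 2.3


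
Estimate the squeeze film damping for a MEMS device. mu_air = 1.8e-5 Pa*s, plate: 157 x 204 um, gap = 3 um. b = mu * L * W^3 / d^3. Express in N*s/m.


Step 1: Convert to SI.
L = 157e-6 m, W = 204e-6 m, d = 3e-6 m
Step 2: W^3 = (204e-6)^3 = 8.49e-12 m^3
Step 3: d^3 = (3e-6)^3 = 2.70e-17 m^3
Step 4: b = 1.8e-5 * 157e-6 * 8.49e-12 / 2.70e-17
b = 8.89e-04 N*s/m


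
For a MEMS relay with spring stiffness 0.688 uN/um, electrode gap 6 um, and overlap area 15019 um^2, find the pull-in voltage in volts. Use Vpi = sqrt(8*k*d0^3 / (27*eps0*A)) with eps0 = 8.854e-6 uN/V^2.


Step 1: Compute numerator: 8 * k * d0^3 = 8 * 0.688 * 6^3 = 1188.864
Step 2: Compute denominator: 27 * eps0 * A = 27 * 8.854e-6 * 15019 = 3.590412
Step 3: Vpi = sqrt(1188.864 / 3.590412)
Vpi = 18.2 V


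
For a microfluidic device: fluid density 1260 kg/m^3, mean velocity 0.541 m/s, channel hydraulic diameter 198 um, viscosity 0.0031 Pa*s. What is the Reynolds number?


Step 1: Convert Dh to meters: Dh = 198e-6 m
Step 2: Re = rho * v * Dh / mu
Re = 1260 * 0.541 * 198e-6 / 0.0031
Re = 43.538


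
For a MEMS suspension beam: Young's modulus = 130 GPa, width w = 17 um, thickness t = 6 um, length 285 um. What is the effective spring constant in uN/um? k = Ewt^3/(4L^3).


Step 1: Convert E to consistent units (1 GPa = 1000 uN/um^2).
E = 130 GPa = 130000 uN/um^2
Step 2: Compute t^3 = 6^3 = 216
Step 3: Compute L^3 = 285^3 = 23149125
Step 4: k = 130000 * 17 * 216 / (4 * 23149125)
k = 5.1553 uN/um


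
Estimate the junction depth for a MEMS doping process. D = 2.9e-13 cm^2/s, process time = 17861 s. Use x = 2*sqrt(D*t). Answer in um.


Step 1: Compute D*t = 2.9e-13 * 17861 = 5.17969e-09 cm^2
Step 2: sqrt(D*t) = 7.19701e-05 cm
Step 3: x = 2 * 7.19701e-05 cm = 1.439402e-04 cm
Step 4: Convert to um (1 cm = 1e4 um): x = 1.439 um


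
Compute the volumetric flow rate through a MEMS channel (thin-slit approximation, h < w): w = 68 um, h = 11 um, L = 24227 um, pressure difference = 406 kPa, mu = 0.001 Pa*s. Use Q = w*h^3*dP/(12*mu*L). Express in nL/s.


Step 1: Convert all dimensions to SI (meters).
w = 68e-6 m, h = 11e-6 m, L = 24227e-6 m, dP = 406e3 Pa
Step 2: Q = w * h^3 * dP / (12 * mu * L)
Q = 68e-6 * (11e-6)^3 * 406e3 / (12 * 0.001 * 24227e-6) = 1.2639565e-10 m^3/s
Step 3: Convert Q from m^3/s to nL/s (1 m^3 = 1e12 nL, so multiply by 1e12).
Q = 126.396 nL/s


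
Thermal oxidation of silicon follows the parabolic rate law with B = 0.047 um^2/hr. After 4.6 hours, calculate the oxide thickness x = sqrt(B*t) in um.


Step 1: Compute B*t = 0.047 * 4.6 = 0.2162
Step 2: x = sqrt(0.2162)
x = 0.465 um


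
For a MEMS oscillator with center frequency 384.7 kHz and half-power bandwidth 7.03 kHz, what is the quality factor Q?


Step 1: Q = f0 / bandwidth
Step 2: Q = 384.7 / 7.03
Q = 54.7


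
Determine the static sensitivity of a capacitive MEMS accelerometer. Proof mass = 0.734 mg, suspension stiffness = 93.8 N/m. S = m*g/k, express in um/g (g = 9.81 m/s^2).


Step 1: Convert mass: m = 0.734 mg = 7.34e-07 kg
Step 2: S = m * g / k = 7.34e-07 * 9.81 / 93.8
Step 3: S = 7.68e-08 m/g
Step 4: Convert to um/g: S = 0.077 um/g


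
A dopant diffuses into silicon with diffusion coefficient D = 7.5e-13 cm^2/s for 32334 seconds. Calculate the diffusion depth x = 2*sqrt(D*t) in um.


Step 1: Compute D*t = 7.5e-13 * 32334 = 2.42505e-08 cm^2
Step 2: sqrt(D*t) = 1.55726e-04 cm
Step 3: x = 2 * 1.55726e-04 cm = 3.11452e-04 cm
Step 4: Convert to um (1 cm = 1e4 um): x = 3.115 um


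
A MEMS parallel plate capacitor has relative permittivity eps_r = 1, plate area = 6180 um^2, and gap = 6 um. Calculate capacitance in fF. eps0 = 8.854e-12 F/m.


Step 1: Convert area to m^2: A = 6180e-12 m^2
Step 2: Convert gap to m: d = 6e-6 m
Step 3: C = eps0 * eps_r * A / d
C = 8.854e-12 * 1 * 6180e-12 / 6e-6
Step 4: Convert to fF (multiply by 1e15).
C = 9.12 fF


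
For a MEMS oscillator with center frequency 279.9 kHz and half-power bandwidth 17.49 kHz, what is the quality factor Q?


Step 1: Q = f0 / bandwidth
Step 2: Q = 279.9 / 17.49
Q = 16.0


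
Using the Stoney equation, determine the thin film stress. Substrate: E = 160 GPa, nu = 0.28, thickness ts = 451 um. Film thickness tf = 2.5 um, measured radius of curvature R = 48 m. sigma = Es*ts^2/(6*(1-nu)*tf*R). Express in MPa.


Step 1: Compute numerator: Es * ts^2 = 160 * 451^2 = 32544160 (GPa*um^2)
Step 2: Compute denominator (R in um): 6*(1-nu)*tf*R = 6*0.72*2.5*48e6 = 518400000.0 (um^2)
Step 3: sigma (GPa) = 32544160 / 518400000.0 = 6.2778e-02 GPa
Step 4: Convert to MPa (x1000): sigma = 62.8 MPa


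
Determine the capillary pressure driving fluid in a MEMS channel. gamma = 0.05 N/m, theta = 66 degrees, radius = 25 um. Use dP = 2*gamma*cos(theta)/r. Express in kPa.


Step 1: cos(66 deg) = 0.4067
Step 2: Convert r to m: r = 25e-6 m
Step 3: dP = 2 * 0.05 * 0.4067 / 25e-6 = 1626.8 Pa
Step 4: Convert Pa to kPa (divide by 1000).
dP = 1.63 kPa


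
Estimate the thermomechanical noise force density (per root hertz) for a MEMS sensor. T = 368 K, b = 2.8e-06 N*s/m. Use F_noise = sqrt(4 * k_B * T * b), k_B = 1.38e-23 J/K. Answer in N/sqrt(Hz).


Step 1: Compute 4 * k_B * T * b
= 4 * 1.38e-23 * 368 * 2.8e-06
= 5.6878e-26 N^2/Hz
Step 2: F_noise = sqrt(5.6878e-26)
F_noise = 2.38e-13 N/sqrt(Hz)


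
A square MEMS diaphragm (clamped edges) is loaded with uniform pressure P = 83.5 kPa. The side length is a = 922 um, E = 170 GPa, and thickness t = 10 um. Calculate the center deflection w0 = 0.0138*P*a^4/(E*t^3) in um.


Step 1: Convert pressure to compatible units (E is in GPa, so P in GPa).
P = 83.5 kPa = 83.5e-6 GPa
Step 2: Compute numerator: 0.0138 * P * a^4.
a^4 = 922^4 = 722642807056
numerator = 0.0138 * 83.5e-6 * 722642807056 = 8.327013e+05
Step 3: Compute denominator: E * t^3 = 170 * 10^3 = 170000
Step 4: w0 = numerator / denominator = 8.327013e+05 / 170000 = 4.8982 um


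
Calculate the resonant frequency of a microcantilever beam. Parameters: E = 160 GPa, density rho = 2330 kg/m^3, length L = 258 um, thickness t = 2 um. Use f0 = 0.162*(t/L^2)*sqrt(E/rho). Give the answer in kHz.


Step 1: Convert units to SI.
t_SI = 2e-6 m, L_SI = 258e-6 m
Step 2: Calculate sqrt(E/rho).
sqrt(160e9 / 2330) = 8286.71 m/s
Step 3: Compute f0.
f0 = 0.162 * 2e-6 / (258e-6)^2 * 8286.71 = 40335.5 Hz = 40.34 kHz


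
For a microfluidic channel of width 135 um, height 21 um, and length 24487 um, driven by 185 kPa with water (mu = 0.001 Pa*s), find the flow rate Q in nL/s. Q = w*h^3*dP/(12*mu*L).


Step 1: Convert all dimensions to SI (meters).
w = 135e-6 m, h = 21e-6 m, L = 24487e-6 m, dP = 185e3 Pa
Step 2: Q = w * h^3 * dP / (12 * mu * L)
Q = 135e-6 * (21e-6)^3 * 185e3 / (12 * 0.001 * 24487e-6) = 7.871302e-10 m^3/s
Step 3: Convert Q from m^3/s to nL/s (1 m^3 = 1e12 nL, so multiply by 1e12).
Q = 787.13 nL/s


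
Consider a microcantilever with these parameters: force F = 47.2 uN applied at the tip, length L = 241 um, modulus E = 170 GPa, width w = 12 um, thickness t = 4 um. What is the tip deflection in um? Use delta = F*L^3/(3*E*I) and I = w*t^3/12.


Step 1: Calculate the second moment of area.
I = w * t^3 / 12 = 12 * 4^3 / 12 = 64.0 um^4
Step 2: Convert E to consistent units (1 GPa = 1000 uN/um^2).
E = 170 GPa = 170000 uN/um^2
Step 3: Calculate tip deflection.
delta = F * L^3 / (3 * E * I)
delta = 47.2 * 241^3 / (3 * 170000 * 64.0)
delta = 20.2415 um


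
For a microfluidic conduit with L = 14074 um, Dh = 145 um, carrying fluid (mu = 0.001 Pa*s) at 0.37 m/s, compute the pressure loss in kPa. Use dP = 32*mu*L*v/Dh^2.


Step 1: Convert to SI: L = 14074e-6 m, Dh = 145e-6 m
Step 2: dP = 32 * 0.001 * 14074e-6 * 0.37 / (145e-6)^2
Step 3: dP = 7925.62 Pa
Step 4: Convert to kPa: dP = 7.93 kPa


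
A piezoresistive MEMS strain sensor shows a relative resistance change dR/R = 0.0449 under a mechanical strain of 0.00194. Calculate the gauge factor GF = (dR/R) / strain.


Step 1: Identify values.
dR/R = 0.0449, strain = 0.00194
Step 2: GF = (dR/R) / strain = 0.0449 / 0.00194
GF = 23.1


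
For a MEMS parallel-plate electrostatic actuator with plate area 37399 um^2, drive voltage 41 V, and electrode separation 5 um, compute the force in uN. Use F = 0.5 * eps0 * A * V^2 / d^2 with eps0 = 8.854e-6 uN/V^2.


Step 1: Identify parameters.
eps0 = 8.854e-6 uN/V^2, A = 37399 um^2, V = 41 V, d = 5 um
Step 2: Compute V^2 = 41^2 = 1681
Step 3: Compute d^2 = 5^2 = 25
Step 4: F = 0.5 * 8.854e-6 * 37399 * 1681 / 25
F = 11.133 uN


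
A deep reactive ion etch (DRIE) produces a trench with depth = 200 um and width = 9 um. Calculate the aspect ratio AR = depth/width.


Step 1: AR = depth / width
Step 2: AR = 200 / 9
AR = 22.2


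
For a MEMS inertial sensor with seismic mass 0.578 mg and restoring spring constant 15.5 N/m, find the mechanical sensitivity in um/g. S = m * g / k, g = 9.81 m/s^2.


Step 1: Convert mass: m = 0.578 mg = 5.78e-07 kg
Step 2: S = m * g / k = 5.78e-07 * 9.81 / 15.5
Step 3: S = 3.66e-07 m/g
Step 4: Convert to um/g: S = 0.366 um/g


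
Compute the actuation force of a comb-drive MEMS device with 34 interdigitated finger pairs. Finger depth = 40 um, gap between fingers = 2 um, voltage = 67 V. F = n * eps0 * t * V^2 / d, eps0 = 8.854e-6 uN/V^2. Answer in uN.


Step 1: Parameters: n=34, eps0=8.854e-6 uN/V^2, t=40 um, V=67 V, d=2 um
Step 2: V^2 = 4489
Step 3: F = 34 * 8.854e-6 * 40 * 4489 / 2
F = 27.027 uN


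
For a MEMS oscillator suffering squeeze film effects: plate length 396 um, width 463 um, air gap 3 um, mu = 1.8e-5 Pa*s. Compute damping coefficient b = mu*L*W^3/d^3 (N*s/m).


Step 1: Convert to SI.
L = 396e-6 m, W = 463e-6 m, d = 3e-6 m
Step 2: W^3 = (463e-6)^3 = 9.93e-11 m^3
Step 3: d^3 = (3e-6)^3 = 2.70e-17 m^3
Step 4: b = 1.8e-5 * 396e-6 * 9.93e-11 / 2.70e-17
b = 2.62e-02 N*s/m


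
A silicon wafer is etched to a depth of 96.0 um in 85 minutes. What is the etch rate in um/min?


Step 1: Etch rate = depth / time
Step 2: rate = 96.0 / 85
rate = 1.129 um/min


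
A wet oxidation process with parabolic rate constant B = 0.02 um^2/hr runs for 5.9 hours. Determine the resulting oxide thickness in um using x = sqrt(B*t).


Step 1: Compute B*t = 0.02 * 5.9 = 0.118
Step 2: x = sqrt(0.118)
x = 0.344 um


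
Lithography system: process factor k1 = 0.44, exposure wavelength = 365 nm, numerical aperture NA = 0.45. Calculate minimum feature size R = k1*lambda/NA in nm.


Step 1: Identify values: k1 = 0.44, lambda = 365 nm, NA = 0.45
Step 2: R = k1 * lambda / NA
R = 0.44 * 365 / 0.45
R = 356.9 nm


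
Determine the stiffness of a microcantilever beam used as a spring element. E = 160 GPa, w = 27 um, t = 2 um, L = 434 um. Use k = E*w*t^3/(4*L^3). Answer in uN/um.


Step 1: Convert E to consistent units (1 GPa = 1000 uN/um^2).
E = 160 GPa = 160000 uN/um^2
Step 2: Compute t^3 = 2^3 = 8
Step 3: Compute L^3 = 434^3 = 81746504
Step 4: k = 160000 * 27 * 8 / (4 * 81746504)
k = 0.1057 uN/um
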